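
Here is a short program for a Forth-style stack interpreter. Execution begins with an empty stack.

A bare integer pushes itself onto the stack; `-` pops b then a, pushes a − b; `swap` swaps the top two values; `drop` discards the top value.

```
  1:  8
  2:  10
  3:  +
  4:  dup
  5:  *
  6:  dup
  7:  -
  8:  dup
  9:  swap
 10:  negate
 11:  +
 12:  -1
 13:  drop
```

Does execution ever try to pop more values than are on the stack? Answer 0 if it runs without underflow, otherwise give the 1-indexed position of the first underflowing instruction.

0

8      -> 8
10     -> 8 10
+      -> 18
dup    -> 18 18
*      -> 324
dup    -> 324 324
-      -> 0
dup    -> 0 0
swap   -> 0 0
negate -> 0 0
+      -> 0
-1     -> 0 -1
drop   -> 0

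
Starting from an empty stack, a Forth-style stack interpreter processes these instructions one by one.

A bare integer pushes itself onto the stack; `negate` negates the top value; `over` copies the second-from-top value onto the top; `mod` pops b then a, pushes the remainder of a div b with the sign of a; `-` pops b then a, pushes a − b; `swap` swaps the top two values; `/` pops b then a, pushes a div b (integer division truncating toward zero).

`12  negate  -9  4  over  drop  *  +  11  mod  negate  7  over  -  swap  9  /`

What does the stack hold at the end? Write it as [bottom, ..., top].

[3, 0]

12     -> [12]
negate -> [-12]
-9     -> [-12, -9]
4      -> [-12, -9, 4]
over   -> [-12, -9, 4, -9]
drop   -> [-12, -9, 4]
*      -> [-12, -36]
+      -> [-48]
11     -> [-48, 11]
mod    -> [-4]
negate -> [4]
7      -> [4, 7]
over   -> [4, 7, 4]
-      -> [4, 3]
swap   -> [3, 4]
9      -> [3, 4, 9]
/      -> [3, 0]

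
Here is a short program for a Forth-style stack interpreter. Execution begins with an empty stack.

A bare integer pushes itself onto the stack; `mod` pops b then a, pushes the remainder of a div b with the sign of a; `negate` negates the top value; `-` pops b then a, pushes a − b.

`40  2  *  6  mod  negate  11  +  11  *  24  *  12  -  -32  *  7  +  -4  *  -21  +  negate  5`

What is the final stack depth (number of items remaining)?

40     -> 40
2      -> 40 2
*      -> 80
6      -> 80 6
mod    -> 2
negate -> -2
11     -> -2 11
+      -> 9
11     -> 9 11
*      -> 99
24     -> 99 24
*      -> 2376
12     -> 2376 12
-      -> 2364
-32    -> 2364 -32
*      -> -75648
7      -> -75648 7
+      -> -75641
-4     -> -75641 -4
*      -> 302564
-21    -> 302564 -21
+      -> 302543
negate -> -302543
5      -> -302543 5

2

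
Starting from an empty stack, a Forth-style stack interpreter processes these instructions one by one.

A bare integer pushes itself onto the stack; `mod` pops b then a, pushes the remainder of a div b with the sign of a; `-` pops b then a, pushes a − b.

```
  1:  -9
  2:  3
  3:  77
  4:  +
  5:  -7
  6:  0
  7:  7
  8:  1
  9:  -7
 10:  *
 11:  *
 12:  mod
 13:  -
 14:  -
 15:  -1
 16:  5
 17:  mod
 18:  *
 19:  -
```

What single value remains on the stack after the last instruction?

-9   [-9]
3    [-9, 3]
77   [-9, 3, 77]
+    [-9, 80]
-7   [-9, 80, -7]
0    [-9, 80, -7, 0]
7    [-9, 80, -7, 0, 7]
1    [-9, 80, -7, 0, 7, 1]
-7   [-9, 80, -7, 0, 7, 1, -7]
*    [-9, 80, -7, 0, 7, -7]
*    [-9, 80, -7, 0, -49]
mod  [-9, 80, -7, 0]
-    [-9, 80, -7]
-    [-9, 87]
-1   [-9, 87, -1]
5    [-9, 87, -1, 5]
mod  [-9, 87, -1]
*    [-9, -87]
-    [78]

78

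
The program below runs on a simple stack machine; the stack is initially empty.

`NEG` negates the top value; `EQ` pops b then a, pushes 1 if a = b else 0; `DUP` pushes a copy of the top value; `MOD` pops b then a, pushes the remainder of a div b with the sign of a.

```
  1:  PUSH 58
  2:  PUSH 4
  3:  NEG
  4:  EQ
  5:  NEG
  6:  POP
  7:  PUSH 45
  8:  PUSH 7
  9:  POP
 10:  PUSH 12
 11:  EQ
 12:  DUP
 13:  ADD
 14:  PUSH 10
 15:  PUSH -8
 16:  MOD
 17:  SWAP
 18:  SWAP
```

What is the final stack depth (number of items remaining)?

PUSH 58 → [58]
PUSH 4  → [58, 4]
NEG     → [58, -4]
EQ      → [0]
NEG     → [0]
POP     → []
PUSH 45 → [45]
PUSH 7  → [45, 7]
POP     → [45]
PUSH 12 → [45, 12]
EQ      → [0]
DUP     → [0, 0]
ADD     → [0]
PUSH 10 → [0, 10]
PUSH -8 → [0, 10, -8]
MOD     → [0, 2]
SWAP    → [2, 0]
SWAP    → [0, 2]

2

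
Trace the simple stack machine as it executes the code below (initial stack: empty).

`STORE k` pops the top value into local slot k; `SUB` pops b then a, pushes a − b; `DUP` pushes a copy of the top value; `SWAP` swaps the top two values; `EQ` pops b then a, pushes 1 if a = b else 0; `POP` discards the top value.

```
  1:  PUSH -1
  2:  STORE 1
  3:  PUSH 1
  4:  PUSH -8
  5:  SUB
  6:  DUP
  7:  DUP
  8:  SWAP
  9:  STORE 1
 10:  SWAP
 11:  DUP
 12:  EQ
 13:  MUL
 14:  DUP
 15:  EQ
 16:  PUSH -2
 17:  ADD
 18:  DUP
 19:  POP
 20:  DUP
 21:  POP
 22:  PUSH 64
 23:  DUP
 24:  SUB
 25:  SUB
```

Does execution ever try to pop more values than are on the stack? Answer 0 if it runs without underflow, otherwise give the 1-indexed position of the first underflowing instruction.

0

PUSH -1 → [-1]
STORE 1 → []
PUSH 1  → [1]
PUSH -8 → [1, -8]
SUB     → [9]
DUP     → [9, 9]
DUP     → [9, 9, 9]
SWAP    → [9, 9, 9]
STORE 1 → [9, 9]
SWAP    → [9, 9]
DUP     → [9, 9, 9]
EQ      → [9, 1]
MUL     → [9]
DUP     → [9, 9]
EQ      → [1]
PUSH -2 → [1, -2]
ADD     → [-1]
DUP     → [-1, -1]
POP     → [-1]
DUP     → [-1, -1]
POP     → [-1]
PUSH 64 → [-1, 64]
DUP     → [-1, 64, 64]
SUB     → [-1, 0]
SUB     → [-1]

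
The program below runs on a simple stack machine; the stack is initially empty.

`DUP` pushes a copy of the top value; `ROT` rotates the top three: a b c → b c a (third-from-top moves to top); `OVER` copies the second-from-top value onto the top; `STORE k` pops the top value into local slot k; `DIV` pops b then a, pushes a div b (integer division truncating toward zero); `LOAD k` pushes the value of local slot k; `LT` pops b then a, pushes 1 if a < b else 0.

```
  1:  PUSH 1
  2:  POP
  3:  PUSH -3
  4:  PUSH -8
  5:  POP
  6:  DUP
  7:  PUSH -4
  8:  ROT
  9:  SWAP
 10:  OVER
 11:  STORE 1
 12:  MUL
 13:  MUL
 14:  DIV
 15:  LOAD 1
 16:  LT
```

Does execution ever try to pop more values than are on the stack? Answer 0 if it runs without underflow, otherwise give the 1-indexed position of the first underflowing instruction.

14

PUSH 1   [1]
POP      []
PUSH -3  [-3]
PUSH -8  [-3, -8]
POP      [-3]
DUP      [-3, -3]
PUSH -4  [-3, -3, -4]
ROT      [-3, -4, -3]
SWAP     [-3, -3, -4]
OVER     [-3, -3, -4, -3]
STORE 1  [-3, -3, -4]
MUL      [-3, 12]
MUL      [-36]
DIV  — needs 2 operands, stack has 1 → underflow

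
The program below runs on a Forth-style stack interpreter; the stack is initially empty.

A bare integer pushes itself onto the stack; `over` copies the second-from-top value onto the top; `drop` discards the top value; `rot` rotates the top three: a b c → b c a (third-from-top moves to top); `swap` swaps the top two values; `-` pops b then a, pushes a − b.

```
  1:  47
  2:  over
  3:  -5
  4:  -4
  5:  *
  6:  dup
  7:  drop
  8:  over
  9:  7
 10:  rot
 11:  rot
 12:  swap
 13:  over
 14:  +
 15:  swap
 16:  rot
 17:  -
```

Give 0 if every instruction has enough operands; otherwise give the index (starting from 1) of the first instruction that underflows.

2

47 : [47]
over  — needs 2 operands, stack has 1 → underflow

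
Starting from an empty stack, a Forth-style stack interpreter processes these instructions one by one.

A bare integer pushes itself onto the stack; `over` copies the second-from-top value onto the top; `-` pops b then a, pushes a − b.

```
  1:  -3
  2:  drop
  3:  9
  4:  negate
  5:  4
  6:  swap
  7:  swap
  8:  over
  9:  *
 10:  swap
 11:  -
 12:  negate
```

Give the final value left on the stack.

27

-3      [-3]
drop    []
9       [9]
negate  [-9]
4       [-9, 4]
swap    [4, -9]
swap    [-9, 4]
over    [-9, 4, -9]
*       [-9, -36]
swap    [-36, -9]
-       [-27]
negate  [27]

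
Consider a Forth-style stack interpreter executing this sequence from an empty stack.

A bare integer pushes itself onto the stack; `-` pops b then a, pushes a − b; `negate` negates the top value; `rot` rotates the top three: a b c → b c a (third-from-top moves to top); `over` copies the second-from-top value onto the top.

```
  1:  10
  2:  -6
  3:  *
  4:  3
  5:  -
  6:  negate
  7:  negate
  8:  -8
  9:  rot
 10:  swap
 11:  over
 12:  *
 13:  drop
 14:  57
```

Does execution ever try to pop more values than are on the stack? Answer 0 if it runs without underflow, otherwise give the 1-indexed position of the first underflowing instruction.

10     → [10]
-6     → [10, -6]
*      → [-60]
3      → [-60, 3]
-      → [-63]
negate → [63]
negate → [-63]
-8     → [-63, -8]
rot  — needs 3 operands, stack has 2 → underflow

9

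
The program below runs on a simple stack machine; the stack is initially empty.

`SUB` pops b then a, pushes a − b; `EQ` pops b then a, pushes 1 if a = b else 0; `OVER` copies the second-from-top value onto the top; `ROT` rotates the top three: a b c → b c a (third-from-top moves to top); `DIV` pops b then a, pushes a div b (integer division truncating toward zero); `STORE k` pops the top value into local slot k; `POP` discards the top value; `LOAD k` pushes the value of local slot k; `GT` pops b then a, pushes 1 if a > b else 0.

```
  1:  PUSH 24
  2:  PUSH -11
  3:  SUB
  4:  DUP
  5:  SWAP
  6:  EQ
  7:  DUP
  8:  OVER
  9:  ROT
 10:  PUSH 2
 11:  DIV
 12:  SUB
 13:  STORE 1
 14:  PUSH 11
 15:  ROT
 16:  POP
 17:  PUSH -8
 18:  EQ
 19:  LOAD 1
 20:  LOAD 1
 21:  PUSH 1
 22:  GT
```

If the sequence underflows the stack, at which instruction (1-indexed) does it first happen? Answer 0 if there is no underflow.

15

PUSH 24  → 24
PUSH -11 → 24 -11
SUB      → 35
DUP      → 35 35
SWAP     → 35 35
EQ       → 1
DUP      → 1 1
OVER     → 1 1 1
ROT      → 1 1 1
PUSH 2   → 1 1 1 2
DIV      → 1 1 0
SUB      → 1 1
STORE 1  → 1
PUSH 11  → 1 11
ROT  — needs 3 operands, stack has 2 → underflow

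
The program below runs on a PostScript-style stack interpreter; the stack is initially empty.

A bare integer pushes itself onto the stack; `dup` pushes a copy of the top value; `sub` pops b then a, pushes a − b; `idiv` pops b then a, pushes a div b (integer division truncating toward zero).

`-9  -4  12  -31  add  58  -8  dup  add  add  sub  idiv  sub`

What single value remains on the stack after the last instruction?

-9    [-9]
-4    [-9, -4]
12    [-9, -4, 12]
-31   [-9, -4, 12, -31]
add   [-9, -4, -19]
58    [-9, -4, -19, 58]
-8    [-9, -4, -19, 58, -8]
dup   [-9, -4, -19, 58, -8, -8]
add   [-9, -4, -19, 58, -16]
add   [-9, -4, -19, 42]
sub   [-9, -4, -61]
idiv  [-9, 0]
sub   [-9]

-9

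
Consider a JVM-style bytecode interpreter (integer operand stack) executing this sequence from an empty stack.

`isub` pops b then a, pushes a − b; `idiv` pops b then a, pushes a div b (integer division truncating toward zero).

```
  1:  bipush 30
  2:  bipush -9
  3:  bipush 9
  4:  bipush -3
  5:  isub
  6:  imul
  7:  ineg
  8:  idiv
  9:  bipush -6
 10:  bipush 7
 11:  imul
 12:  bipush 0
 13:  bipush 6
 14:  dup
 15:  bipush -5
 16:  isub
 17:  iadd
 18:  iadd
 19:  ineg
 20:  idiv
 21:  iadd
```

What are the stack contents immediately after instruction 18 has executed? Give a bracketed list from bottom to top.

bipush 30 -> 30
bipush -9 -> 30 -9
bipush 9  -> 30 -9 9
bipush -3 -> 30 -9 9 -3
isub      -> 30 -9 12
imul      -> 30 -108
ineg      -> 30 108
idiv      -> 0
bipush -6 -> 0 -6
bipush 7  -> 0 -6 7
imul      -> 0 -42
bipush 0  -> 0 -42 0
bipush 6  -> 0 -42 0 6
dup       -> 0 -42 0 6 6
bipush -5 -> 0 -42 0 6 6 -5
isub      -> 0 -42 0 6 11
iadd      -> 0 -42 0 17
iadd      -> 0 -42 17

[0, -42, 17]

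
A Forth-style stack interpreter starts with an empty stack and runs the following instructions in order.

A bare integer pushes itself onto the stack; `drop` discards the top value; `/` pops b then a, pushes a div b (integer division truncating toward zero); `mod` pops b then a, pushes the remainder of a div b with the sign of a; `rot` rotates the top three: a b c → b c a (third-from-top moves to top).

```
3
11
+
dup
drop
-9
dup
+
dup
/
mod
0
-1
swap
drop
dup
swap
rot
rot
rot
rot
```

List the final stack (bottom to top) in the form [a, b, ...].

[-1, -1, 0]

3    : [3]
11   : [3, 11]
+    : [14]
dup  : [14, 14]
drop : [14]
-9   : [14, -9]
dup  : [14, -9, -9]
+    : [14, -18]
dup  : [14, -18, -18]
/    : [14, 1]
mod  : [0]
0    : [0, 0]
-1   : [0, 0, -1]
swap : [0, -1, 0]
drop : [0, -1]
dup  : [0, -1, -1]
swap : [0, -1, -1]
rot  : [-1, -1, 0]
rot  : [-1, 0, -1]
rot  : [0, -1, -1]
rot  : [-1, -1, 0]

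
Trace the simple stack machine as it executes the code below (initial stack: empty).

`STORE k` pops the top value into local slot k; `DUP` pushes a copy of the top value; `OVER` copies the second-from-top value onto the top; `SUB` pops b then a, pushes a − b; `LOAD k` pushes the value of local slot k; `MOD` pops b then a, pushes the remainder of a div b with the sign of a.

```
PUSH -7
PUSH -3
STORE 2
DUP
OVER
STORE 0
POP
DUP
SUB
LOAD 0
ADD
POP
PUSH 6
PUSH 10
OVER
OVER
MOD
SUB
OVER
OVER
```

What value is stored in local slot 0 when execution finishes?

PUSH -7 -> -7
PUSH -3 -> -7 -3
STORE 2 -> -7
DUP     -> -7 -7
OVER    -> -7 -7 -7
STORE 0 -> -7 -7
POP     -> -7
DUP     -> -7 -7
SUB     -> 0
LOAD 0  -> 0 -7
ADD     -> -7
POP     -> (empty)
PUSH 6  -> 6
PUSH 10 -> 6 10
OVER    -> 6 10 6
OVER    -> 6 10 6 10
MOD     -> 6 10 6
SUB     -> 6 4
OVER    -> 6 4 6
OVER    -> 6 4 6 4

-7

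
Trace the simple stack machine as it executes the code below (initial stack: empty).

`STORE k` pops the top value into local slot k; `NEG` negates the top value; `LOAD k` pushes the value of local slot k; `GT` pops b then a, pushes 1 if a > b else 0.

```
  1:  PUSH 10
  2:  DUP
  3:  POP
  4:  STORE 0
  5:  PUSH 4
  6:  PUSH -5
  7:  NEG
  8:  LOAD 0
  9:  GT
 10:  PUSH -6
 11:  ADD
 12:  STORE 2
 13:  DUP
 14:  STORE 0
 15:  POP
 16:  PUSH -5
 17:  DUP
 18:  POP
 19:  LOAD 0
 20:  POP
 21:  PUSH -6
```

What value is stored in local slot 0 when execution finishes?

PUSH 10  10
DUP      10 10
POP      10
STORE 0  (empty)
PUSH 4   4
PUSH -5  4 -5
NEG      4 5
LOAD 0   4 5 10
GT       4 0
PUSH -6  4 0 -6
ADD      4 -6
STORE 2  4
DUP      4 4
STORE 0  4
POP      (empty)
PUSH -5  -5
DUP      -5 -5
POP      -5
LOAD 0   -5 4
POP      -5
PUSH -6  -5 -6

4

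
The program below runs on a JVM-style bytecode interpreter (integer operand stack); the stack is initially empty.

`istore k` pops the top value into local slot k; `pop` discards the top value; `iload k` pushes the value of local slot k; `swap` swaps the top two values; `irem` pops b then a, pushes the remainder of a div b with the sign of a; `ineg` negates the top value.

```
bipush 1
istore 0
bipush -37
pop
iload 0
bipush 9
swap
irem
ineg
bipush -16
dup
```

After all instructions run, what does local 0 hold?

1

bipush 1   : [1]
istore 0   : []
bipush -37 : [-37]
pop        : []
iload 0    : [1]
bipush 9   : [1, 9]
swap       : [9, 1]
irem       : [0]
ineg       : [0]
bipush -16 : [0, -16]
dup        : [0, -16, -16]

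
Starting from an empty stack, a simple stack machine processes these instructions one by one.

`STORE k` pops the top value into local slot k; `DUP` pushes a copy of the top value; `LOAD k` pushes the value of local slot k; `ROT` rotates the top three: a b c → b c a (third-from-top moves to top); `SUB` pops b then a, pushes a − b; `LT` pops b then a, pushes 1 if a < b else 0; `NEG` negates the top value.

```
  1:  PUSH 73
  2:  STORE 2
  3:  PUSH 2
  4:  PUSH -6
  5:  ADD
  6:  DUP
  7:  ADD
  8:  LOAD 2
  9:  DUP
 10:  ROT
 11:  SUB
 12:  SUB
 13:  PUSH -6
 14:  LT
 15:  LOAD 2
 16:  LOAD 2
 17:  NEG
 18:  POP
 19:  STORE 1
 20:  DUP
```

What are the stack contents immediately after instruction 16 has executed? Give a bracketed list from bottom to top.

PUSH 73 : 73
STORE 2 : (empty)
PUSH 2  : 2
PUSH -6 : 2 -6
ADD     : -4
DUP     : -4 -4
ADD     : -8
LOAD 2  : -8 73
DUP     : -8 73 73
ROT     : 73 73 -8
SUB     : 73 81
SUB     : -8
PUSH -6 : -8 -6
LT      : 1
LOAD 2  : 1 73
LOAD 2  : 1 73 73

[1, 73, 73]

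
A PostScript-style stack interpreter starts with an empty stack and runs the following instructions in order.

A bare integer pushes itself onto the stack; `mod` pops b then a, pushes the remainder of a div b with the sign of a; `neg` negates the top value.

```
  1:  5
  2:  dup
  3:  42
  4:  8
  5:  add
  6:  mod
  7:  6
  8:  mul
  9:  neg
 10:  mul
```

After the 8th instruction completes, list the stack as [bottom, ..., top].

[5, 30]

5   -> [5]
dup -> [5, 5]
42  -> [5, 5, 42]
8   -> [5, 5, 42, 8]
add -> [5, 5, 50]
mod -> [5, 5]
6   -> [5, 5, 6]
mul -> [5, 30]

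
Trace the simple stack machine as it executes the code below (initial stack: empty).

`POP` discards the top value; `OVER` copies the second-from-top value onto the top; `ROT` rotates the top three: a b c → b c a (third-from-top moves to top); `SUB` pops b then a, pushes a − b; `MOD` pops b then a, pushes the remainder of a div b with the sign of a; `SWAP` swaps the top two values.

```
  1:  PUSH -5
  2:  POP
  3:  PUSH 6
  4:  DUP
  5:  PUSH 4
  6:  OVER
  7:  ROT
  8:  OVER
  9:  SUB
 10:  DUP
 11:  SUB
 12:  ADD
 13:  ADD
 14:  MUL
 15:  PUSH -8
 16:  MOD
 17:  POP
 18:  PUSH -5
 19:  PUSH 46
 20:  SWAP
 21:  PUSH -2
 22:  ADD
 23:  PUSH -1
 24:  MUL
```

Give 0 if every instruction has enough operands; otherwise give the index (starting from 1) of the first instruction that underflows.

PUSH -5 → -5
POP     → (empty)
PUSH 6  → 6
DUP     → 6 6
PUSH 4  → 6 6 4
OVER    → 6 6 4 6
ROT     → 6 4 6 6
OVER    → 6 4 6 6 6
SUB     → 6 4 6 0
DUP     → 6 4 6 0 0
SUB     → 6 4 6 0
ADD     → 6 4 6
ADD     → 6 10
MUL     → 60
PUSH -8 → 60 -8
MOD     → 4
POP     → (empty)
PUSH -5 → -5
PUSH 46 → -5 46
SWAP    → 46 -5
PUSH -2 → 46 -5 -2
ADD     → 46 -7
PUSH -1 → 46 -7 -1
MUL     → 46 7

0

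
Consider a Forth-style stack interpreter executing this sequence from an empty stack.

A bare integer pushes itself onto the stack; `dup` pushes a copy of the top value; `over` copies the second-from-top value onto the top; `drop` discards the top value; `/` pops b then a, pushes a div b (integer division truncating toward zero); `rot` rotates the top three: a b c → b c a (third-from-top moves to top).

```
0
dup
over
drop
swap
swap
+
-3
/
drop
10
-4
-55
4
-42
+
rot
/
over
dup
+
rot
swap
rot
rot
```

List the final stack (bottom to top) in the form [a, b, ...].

0    -> 0
dup  -> 0 0
over -> 0 0 0
drop -> 0 0
swap -> 0 0
swap -> 0 0
+    -> 0
-3   -> 0 -3
/    -> 0
drop -> (empty)
10   -> 10
-4   -> 10 -4
-55  -> 10 -4 -55
4    -> 10 -4 -55 4
-42  -> 10 -4 -55 4 -42
+    -> 10 -4 -55 -38
rot  -> 10 -55 -38 -4
/    -> 10 -55 9
over -> 10 -55 9 -55
dup  -> 10 -55 9 -55 -55
+    -> 10 -55 9 -110
rot  -> 10 9 -110 -55
swap -> 10 9 -55 -110
rot  -> 10 -55 -110 9
rot  -> 10 -110 9 -55

[10, -110, 9, -55]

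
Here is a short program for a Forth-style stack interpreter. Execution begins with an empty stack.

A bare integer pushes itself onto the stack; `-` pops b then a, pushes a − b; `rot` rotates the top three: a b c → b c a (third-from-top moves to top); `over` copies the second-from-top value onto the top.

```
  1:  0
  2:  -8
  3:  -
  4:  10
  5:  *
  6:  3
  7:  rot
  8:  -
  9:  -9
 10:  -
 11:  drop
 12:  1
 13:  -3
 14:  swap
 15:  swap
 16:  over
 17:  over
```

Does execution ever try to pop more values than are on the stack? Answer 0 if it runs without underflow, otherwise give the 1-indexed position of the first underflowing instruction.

0  -> [0]
-8 -> [0, -8]
-  -> [8]
10 -> [8, 10]
*  -> [80]
3  -> [80, 3]
rot  — needs 3 operands, stack has 2 → underflow

7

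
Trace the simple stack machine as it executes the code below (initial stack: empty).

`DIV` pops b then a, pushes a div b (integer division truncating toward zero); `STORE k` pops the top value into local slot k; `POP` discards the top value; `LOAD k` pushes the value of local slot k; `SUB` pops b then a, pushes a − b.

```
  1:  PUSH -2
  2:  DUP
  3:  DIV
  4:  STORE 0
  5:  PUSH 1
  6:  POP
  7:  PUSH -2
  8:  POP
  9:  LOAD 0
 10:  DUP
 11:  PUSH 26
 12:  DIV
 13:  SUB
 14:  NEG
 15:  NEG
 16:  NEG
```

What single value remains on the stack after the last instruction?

-1

PUSH -2 -> [-2]
DUP     -> [-2, -2]
DIV     -> [1]
STORE 0 -> []
PUSH 1  -> [1]
POP     -> []
PUSH -2 -> [-2]
POP     -> []
LOAD 0  -> [1]
DUP     -> [1, 1]
PUSH 26 -> [1, 1, 26]
DIV     -> [1, 0]
SUB     -> [1]
NEG     -> [-1]
NEG     -> [1]
NEG     -> [-1]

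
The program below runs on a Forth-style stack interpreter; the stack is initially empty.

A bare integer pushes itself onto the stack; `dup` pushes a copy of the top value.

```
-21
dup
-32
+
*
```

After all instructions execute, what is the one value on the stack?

1113

-21  [-21]
dup  [-21, -21]
-32  [-21, -21, -32]
+    [-21, -53]
*    [1113]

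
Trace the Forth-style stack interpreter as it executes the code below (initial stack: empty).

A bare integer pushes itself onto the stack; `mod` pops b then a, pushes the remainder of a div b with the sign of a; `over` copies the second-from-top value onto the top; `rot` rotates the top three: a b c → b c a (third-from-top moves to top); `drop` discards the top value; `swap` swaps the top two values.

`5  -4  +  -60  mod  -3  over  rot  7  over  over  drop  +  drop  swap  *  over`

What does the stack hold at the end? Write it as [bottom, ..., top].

5    → 5
-4   → 5 -4
+    → 1
-60  → 1 -60
mod  → 1
-3   → 1 -3
over → 1 -3 1
rot  → -3 1 1
7    → -3 1 1 7
over → -3 1 1 7 1
over → -3 1 1 7 1 7
drop → -3 1 1 7 1
+    → -3 1 1 8
drop → -3 1 1
swap → -3 1 1
*    → -3 1
over → -3 1 -3

[-3, 1, -3]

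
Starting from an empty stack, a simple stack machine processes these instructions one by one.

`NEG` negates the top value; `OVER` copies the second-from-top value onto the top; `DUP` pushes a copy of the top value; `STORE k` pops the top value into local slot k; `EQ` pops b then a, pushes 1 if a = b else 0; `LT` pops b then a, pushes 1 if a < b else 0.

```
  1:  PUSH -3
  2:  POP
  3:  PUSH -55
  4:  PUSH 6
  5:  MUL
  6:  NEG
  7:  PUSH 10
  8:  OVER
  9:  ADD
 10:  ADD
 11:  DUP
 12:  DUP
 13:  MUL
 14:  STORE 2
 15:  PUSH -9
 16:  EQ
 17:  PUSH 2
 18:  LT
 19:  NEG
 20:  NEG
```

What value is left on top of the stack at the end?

PUSH -3  → [-3]
POP      → []
PUSH -55 → [-55]
PUSH 6   → [-55, 6]
MUL      → [-330]
NEG      → [330]
PUSH 10  → [330, 10]
OVER     → [330, 10, 330]
ADD      → [330, 340]
ADD      → [670]
DUP      → [670, 670]
DUP      → [670, 670, 670]
MUL      → [670, 448900]
STORE 2  → [670]
PUSH -9  → [670, -9]
EQ       → [0]
PUSH 2   → [0, 2]
LT       → [1]
NEG      → [-1]
NEG      → [1]

1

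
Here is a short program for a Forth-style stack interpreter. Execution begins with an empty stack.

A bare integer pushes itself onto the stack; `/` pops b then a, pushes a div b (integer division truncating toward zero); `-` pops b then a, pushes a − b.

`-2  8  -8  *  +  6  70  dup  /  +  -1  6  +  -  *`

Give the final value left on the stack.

-2  -> -2
8   -> -2 8
-8  -> -2 8 -8
*   -> -2 -64
+   -> -66
6   -> -66 6
70  -> -66 6 70
dup -> -66 6 70 70
/   -> -66 6 1
+   -> -66 7
-1  -> -66 7 -1
6   -> -66 7 -1 6
+   -> -66 7 5
-   -> -66 2
*   -> -132

-132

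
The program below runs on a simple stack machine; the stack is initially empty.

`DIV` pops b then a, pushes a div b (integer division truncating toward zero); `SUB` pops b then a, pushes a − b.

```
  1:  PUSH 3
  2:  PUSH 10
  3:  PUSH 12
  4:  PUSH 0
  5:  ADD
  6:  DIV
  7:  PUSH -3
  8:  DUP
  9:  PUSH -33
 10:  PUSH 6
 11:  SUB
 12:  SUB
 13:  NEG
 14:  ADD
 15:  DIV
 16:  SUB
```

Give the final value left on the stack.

3

PUSH 3   : [3]
PUSH 10  : [3, 10]
PUSH 12  : [3, 10, 12]
PUSH 0   : [3, 10, 12, 0]
ADD      : [3, 10, 12]
DIV      : [3, 0]
PUSH -3  : [3, 0, -3]
DUP      : [3, 0, -3, -3]
PUSH -33 : [3, 0, -3, -3, -33]
PUSH 6   : [3, 0, -3, -3, -33, 6]
SUB      : [3, 0, -3, -3, -39]
SUB      : [3, 0, -3, 36]
NEG      : [3, 0, -3, -36]
ADD      : [3, 0, -39]
DIV      : [3, 0]
SUB      : [3]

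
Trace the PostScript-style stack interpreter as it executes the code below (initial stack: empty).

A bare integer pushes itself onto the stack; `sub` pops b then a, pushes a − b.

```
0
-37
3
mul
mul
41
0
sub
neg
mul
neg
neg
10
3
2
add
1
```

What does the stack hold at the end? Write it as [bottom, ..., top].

0   : 0
-37 : 0 -37
3   : 0 -37 3
mul : 0 -111
mul : 0
41  : 0 41
0   : 0 41 0
sub : 0 41
neg : 0 -41
mul : 0
neg : 0
neg : 0
10  : 0 10
3   : 0 10 3
2   : 0 10 3 2
add : 0 10 5
1   : 0 10 5 1

[0, 10, 5, 1]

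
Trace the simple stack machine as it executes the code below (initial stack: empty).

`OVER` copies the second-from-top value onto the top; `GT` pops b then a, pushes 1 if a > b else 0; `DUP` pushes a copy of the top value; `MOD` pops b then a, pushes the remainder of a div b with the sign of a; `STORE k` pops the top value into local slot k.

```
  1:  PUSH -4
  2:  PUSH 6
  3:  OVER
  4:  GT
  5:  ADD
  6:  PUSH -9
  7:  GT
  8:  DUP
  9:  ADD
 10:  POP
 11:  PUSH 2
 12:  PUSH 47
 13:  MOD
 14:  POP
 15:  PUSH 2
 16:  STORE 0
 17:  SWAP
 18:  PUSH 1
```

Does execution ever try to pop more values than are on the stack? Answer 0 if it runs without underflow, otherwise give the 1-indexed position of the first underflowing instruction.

17

PUSH -4 -> -4
PUSH 6  -> -4 6
OVER    -> -4 6 -4
GT      -> -4 1
ADD     -> -3
PUSH -9 -> -3 -9
GT      -> 1
DUP     -> 1 1
ADD     -> 2
POP     -> (empty)
PUSH 2  -> 2
PUSH 47 -> 2 47
MOD     -> 2
POP     -> (empty)
PUSH 2  -> 2
STORE 0 -> (empty)
SWAP  — needs 2 operands, stack has 0 → underflow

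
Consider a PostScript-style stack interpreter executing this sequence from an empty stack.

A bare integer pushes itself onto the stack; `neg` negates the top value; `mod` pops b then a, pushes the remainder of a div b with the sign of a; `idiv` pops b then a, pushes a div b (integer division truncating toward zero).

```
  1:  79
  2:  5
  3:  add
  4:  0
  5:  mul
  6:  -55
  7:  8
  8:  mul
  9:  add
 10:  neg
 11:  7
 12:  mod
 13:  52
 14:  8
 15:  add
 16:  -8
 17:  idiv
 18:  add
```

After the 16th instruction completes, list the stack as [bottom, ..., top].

79   [79]
5    [79, 5]
add  [84]
0    [84, 0]
mul  [0]
-55  [0, -55]
8    [0, -55, 8]
mul  [0, -440]
add  [-440]
neg  [440]
7    [440, 7]
mod  [6]
52   [6, 52]
8    [6, 52, 8]
add  [6, 60]
-8   [6, 60, -8]

[6, 60, -8]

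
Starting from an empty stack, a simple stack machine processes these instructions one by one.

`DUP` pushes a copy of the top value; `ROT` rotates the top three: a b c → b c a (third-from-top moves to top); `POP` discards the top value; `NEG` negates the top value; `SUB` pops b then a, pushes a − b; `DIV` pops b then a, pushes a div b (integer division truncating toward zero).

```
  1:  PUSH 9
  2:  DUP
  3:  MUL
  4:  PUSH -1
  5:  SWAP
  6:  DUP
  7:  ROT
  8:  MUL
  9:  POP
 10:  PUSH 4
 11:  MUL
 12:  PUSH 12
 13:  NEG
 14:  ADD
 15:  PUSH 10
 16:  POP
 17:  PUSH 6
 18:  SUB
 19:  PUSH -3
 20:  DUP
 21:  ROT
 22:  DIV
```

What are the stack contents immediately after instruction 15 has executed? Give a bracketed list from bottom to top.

PUSH 9  → 9
DUP     → 9 9
MUL     → 81
PUSH -1 → 81 -1
SWAP    → -1 81
DUP     → -1 81 81
ROT     → 81 81 -1
MUL     → 81 -81
POP     → 81
PUSH 4  → 81 4
MUL     → 324
PUSH 12 → 324 12
NEG     → 324 -12
ADD     → 312
PUSH 10 → 312 10

[312, 10]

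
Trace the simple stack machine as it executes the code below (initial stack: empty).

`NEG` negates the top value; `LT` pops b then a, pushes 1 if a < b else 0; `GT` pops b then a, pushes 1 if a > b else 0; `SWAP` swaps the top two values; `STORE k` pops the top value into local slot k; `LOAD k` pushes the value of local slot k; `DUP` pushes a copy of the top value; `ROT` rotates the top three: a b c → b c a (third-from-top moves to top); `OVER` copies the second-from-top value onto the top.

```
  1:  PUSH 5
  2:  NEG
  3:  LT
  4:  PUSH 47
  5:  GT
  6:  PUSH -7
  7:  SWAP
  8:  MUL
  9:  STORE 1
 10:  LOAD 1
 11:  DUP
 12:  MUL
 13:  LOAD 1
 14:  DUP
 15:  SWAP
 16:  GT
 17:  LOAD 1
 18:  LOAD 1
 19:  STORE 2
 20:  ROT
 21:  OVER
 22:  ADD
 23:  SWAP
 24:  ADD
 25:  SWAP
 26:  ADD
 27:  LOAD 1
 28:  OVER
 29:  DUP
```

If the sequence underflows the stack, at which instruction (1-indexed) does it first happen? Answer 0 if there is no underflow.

PUSH 5 -> 5
NEG    -> -5
LT  — needs 2 operands, stack has 1 → underflow

3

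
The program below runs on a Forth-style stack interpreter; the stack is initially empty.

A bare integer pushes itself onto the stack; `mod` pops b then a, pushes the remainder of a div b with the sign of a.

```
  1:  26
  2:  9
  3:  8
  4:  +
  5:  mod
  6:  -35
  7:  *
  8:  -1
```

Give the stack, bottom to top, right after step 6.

26  → 26
9   → 26 9
8   → 26 9 8
+   → 26 17
mod → 9
-35 → 9 -35

[9, -35]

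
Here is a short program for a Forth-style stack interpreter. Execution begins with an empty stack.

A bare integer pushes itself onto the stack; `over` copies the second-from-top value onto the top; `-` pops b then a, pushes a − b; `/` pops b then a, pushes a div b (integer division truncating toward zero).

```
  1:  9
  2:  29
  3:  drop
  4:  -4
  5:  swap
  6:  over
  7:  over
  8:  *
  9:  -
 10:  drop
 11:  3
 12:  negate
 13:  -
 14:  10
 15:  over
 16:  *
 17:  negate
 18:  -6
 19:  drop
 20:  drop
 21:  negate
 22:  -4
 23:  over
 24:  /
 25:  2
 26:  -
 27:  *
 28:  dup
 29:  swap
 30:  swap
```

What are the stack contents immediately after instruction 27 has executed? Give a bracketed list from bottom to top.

9      → 9
29     → 9 29
drop   → 9
-4     → 9 -4
swap   → -4 9
over   → -4 9 -4
over   → -4 9 -4 9
*      → -4 9 -36
-      → -4 45
drop   → -4
3      → -4 3
negate → -4 -3
-      → -1
10     → -1 10
over   → -1 10 -1
*      → -1 -10
negate → -1 10
-6     → -1 10 -6
drop   → -1 10
drop   → -1
negate → 1
-4     → 1 -4
over   → 1 -4 1
/      → 1 -4
2      → 1 -4 2
-      → 1 -6
*      → -6

[-6]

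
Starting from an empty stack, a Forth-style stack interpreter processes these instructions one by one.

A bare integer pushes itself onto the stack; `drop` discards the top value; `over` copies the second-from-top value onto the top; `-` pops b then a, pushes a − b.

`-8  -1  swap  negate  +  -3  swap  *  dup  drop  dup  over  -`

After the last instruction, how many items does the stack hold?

-8      -8
-1      -8 -1
swap    -1 -8
negate  -1 8
+       7
-3      7 -3
swap    -3 7
*       -21
dup     -21 -21
drop    -21
dup     -21 -21
over    -21 -21 -21
-       -21 0

2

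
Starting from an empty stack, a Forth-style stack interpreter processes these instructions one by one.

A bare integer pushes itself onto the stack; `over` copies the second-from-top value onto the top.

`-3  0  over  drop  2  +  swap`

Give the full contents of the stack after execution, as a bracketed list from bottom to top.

[2, -3]

-3   -> [-3]
0    -> [-3, 0]
over -> [-3, 0, -3]
drop -> [-3, 0]
2    -> [-3, 0, 2]
+    -> [-3, 2]
swap -> [2, -3]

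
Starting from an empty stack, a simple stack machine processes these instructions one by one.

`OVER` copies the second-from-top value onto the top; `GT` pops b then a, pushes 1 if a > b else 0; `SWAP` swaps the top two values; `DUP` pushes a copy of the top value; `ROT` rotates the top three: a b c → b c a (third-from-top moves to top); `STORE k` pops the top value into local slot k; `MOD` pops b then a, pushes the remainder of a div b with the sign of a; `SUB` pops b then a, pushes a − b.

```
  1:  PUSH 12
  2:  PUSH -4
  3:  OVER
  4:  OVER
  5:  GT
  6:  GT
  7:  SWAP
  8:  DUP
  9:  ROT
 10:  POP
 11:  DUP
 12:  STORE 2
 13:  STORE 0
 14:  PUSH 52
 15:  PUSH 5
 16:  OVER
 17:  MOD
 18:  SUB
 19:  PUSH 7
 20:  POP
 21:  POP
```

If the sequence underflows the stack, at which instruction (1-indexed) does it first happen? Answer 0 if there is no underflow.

PUSH 12  12
PUSH -4  12 -4
OVER     12 -4 12
OVER     12 -4 12 -4
GT       12 -4 1
GT       12 0
SWAP     0 12
DUP      0 12 12
ROT      12 12 0
POP      12 12
DUP      12 12 12
STORE 2  12 12
STORE 0  12
PUSH 52  12 52
PUSH 5   12 52 5
OVER     12 52 5 52
MOD      12 52 5
SUB      12 47
PUSH 7   12 47 7
POP      12 47
POP      12

0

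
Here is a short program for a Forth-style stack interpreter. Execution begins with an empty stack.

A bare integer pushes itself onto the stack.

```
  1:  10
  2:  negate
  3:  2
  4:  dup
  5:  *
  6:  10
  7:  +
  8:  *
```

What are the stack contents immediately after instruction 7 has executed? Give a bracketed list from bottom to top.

10     : [10]
negate : [-10]
2      : [-10, 2]
dup    : [-10, 2, 2]
*      : [-10, 4]
10     : [-10, 4, 10]
+      : [-10, 14]

[-10, 14]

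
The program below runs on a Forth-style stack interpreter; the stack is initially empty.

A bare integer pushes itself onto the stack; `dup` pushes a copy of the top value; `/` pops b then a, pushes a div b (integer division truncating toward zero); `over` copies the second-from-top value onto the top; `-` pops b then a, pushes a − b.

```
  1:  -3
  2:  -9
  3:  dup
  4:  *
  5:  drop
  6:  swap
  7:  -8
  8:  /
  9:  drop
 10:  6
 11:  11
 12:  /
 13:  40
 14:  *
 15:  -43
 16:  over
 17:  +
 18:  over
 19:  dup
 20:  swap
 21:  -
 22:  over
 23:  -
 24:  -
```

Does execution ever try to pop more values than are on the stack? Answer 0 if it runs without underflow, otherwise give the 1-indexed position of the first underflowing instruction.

6

-3   -> [-3]
-9   -> [-3, -9]
dup  -> [-3, -9, -9]
*    -> [-3, 81]
drop -> [-3]
swap  — needs 2 operands, stack has 1 → underflow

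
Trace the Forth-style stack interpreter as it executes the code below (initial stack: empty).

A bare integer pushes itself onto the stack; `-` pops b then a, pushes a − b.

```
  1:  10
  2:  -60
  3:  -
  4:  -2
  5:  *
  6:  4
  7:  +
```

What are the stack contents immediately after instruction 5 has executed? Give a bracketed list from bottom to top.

[-140]

10  : 10
-60 : 10 -60
-   : 70
-2  : 70 -2
*   : -140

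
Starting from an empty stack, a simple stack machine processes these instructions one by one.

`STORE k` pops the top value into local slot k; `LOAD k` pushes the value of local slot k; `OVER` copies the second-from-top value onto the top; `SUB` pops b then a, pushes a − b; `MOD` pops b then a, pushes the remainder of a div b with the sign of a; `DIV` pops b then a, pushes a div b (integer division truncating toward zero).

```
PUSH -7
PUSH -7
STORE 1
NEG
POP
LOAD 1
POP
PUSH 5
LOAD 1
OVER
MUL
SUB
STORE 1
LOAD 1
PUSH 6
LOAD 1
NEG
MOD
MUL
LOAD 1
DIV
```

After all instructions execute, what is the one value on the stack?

6

PUSH -7 -> [-7]
PUSH -7 -> [-7, -7]
STORE 1 -> [-7]
NEG     -> [7]
POP     -> []
LOAD 1  -> [-7]
POP     -> []
PUSH 5  -> [5]
LOAD 1  -> [5, -7]
OVER    -> [5, -7, 5]
MUL     -> [5, -35]
SUB     -> [40]
STORE 1 -> []
LOAD 1  -> [40]
PUSH 6  -> [40, 6]
LOAD 1  -> [40, 6, 40]
NEG     -> [40, 6, -40]
MOD     -> [40, 6]
MUL     -> [240]
LOAD 1  -> [240, 40]
DIV     -> [6]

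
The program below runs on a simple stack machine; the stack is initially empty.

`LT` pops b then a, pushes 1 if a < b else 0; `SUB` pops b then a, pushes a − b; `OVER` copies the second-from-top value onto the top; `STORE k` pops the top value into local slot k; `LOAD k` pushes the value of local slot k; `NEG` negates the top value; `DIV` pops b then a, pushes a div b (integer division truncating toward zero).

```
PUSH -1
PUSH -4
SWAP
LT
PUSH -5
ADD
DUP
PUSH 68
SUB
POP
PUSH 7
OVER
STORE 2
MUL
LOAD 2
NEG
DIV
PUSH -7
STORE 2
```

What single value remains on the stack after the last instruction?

PUSH -1 : [-1]
PUSH -4 : [-1, -4]
SWAP    : [-4, -1]
LT      : [1]
PUSH -5 : [1, -5]
ADD     : [-4]
DUP     : [-4, -4]
PUSH 68 : [-4, -4, 68]
SUB     : [-4, -72]
POP     : [-4]
PUSH 7  : [-4, 7]
OVER    : [-4, 7, -4]
STORE 2 : [-4, 7]
MUL     : [-28]
LOAD 2  : [-28, -4]
NEG     : [-28, 4]
DIV     : [-7]
PUSH -7 : [-7, -7]
STORE 2 : [-7]

-7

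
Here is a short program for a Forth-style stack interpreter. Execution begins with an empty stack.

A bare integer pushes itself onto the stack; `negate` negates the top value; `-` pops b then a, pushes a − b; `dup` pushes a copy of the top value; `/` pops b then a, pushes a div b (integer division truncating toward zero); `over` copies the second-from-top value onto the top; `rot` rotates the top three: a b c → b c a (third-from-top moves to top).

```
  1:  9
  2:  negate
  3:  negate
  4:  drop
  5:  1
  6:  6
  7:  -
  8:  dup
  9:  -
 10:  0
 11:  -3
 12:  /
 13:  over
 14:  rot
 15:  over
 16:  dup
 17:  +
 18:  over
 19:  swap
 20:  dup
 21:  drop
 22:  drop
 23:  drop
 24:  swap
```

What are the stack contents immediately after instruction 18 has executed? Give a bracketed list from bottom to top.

[0, 0, 0, 0, 0]

9       [9]
negate  [-9]
negate  [9]
drop    []
1       [1]
6       [1, 6]
-       [-5]
dup     [-5, -5]
-       [0]
0       [0, 0]
-3      [0, 0, -3]
/       [0, 0]
over    [0, 0, 0]
rot     [0, 0, 0]
over    [0, 0, 0, 0]
dup     [0, 0, 0, 0, 0]
+       [0, 0, 0, 0]
over    [0, 0, 0, 0, 0]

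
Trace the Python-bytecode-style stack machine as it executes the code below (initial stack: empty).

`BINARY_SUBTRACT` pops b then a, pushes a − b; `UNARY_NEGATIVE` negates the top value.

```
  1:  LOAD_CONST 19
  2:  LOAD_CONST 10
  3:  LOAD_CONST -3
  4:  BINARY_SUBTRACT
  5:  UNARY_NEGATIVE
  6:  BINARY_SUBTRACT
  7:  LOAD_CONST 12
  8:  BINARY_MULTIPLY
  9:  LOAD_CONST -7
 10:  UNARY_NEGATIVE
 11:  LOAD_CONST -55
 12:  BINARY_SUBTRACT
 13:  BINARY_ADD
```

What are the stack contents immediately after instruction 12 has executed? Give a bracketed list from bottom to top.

LOAD_CONST 19   -> 19
LOAD_CONST 10   -> 19 10
LOAD_CONST -3   -> 19 10 -3
BINARY_SUBTRACT -> 19 13
UNARY_NEGATIVE  -> 19 -13
BINARY_SUBTRACT -> 32
LOAD_CONST 12   -> 32 12
BINARY_MULTIPLY -> 384
LOAD_CONST -7   -> 384 -7
UNARY_NEGATIVE  -> 384 7
LOAD_CONST -55  -> 384 7 -55
BINARY_SUBTRACT -> 384 62

[384, 62]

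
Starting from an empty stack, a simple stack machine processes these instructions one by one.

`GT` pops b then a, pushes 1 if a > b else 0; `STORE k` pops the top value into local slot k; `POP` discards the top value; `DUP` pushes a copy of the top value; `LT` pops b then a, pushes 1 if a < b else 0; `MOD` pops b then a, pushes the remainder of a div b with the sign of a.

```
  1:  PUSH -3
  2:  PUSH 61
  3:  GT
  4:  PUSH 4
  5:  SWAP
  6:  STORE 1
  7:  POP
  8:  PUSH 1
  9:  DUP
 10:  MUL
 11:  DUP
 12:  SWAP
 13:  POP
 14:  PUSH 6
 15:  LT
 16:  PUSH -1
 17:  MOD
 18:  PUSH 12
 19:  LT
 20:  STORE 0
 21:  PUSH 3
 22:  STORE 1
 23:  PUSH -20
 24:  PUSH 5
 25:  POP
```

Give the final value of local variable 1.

3

PUSH -3  : -3
PUSH 61  : -3 61
GT       : 0
PUSH 4   : 0 4
SWAP     : 4 0
STORE 1  : 4
POP      : (empty)
PUSH 1   : 1
DUP      : 1 1
MUL      : 1
DUP      : 1 1
SWAP     : 1 1
POP      : 1
PUSH 6   : 1 6
LT       : 1
PUSH -1  : 1 -1
MOD      : 0
PUSH 12  : 0 12
LT       : 1
STORE 0  : (empty)
PUSH 3   : 3
STORE 1  : (empty)
PUSH -20 : -20
PUSH 5   : -20 5
POP      : -20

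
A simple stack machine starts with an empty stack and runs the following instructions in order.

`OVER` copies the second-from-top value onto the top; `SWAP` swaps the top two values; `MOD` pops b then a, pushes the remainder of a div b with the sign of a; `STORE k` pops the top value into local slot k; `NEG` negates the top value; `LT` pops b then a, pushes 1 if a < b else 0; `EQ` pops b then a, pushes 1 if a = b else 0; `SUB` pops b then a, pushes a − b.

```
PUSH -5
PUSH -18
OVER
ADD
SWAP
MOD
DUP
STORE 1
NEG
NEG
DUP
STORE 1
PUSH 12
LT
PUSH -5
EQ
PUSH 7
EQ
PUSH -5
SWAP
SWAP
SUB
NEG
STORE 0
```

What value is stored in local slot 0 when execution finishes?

-5

PUSH -5  → -5
PUSH -18 → -5 -18
OVER     → -5 -18 -5
ADD      → -5 -23
SWAP     → -23 -5
MOD      → -3
DUP      → -3 -3
STORE 1  → -3
NEG      → 3
NEG      → -3
DUP      → -3 -3
STORE 1  → -3
PUSH 12  → -3 12
LT       → 1
PUSH -5  → 1 -5
EQ       → 0
PUSH 7   → 0 7
EQ       → 0
PUSH -5  → 0 -5
SWAP     → -5 0
SWAP     → 0 -5
SUB      → 5
NEG      → -5
STORE 0  → (empty)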